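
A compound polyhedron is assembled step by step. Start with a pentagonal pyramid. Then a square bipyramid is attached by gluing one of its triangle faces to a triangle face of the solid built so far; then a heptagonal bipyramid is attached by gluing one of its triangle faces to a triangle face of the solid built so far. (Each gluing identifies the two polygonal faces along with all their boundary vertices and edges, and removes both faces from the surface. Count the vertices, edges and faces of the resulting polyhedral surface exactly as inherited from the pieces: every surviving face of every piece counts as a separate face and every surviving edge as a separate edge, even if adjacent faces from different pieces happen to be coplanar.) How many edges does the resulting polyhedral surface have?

A pentagonal pyramid: V=6, E=10, F=6.
Attach a square bipyramid (V=6, E=12, F=8) along a 3-gon: merge 3 vertices and 3 edges, delete both glued faces → V=9, E=19, F=12.
Attach a heptagonal bipyramid (V=9, E=21, F=14) along a 3-gon: merge 3 vertices and 3 edges, delete both glued faces → V=15, E=37, F=24.
Check: V − E + F = 15 − 37 + 24 = 2.

37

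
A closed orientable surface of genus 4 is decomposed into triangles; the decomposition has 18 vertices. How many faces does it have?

χ = 2 − 2·4 = -6, and every face is a triangle so 3F = 2E.
V − E + F = -6 with E = 3F/2 gives 18 − (3/2 − 1)·F = -6, so F = 48 and E = 72.

48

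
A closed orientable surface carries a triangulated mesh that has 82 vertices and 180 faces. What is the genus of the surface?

Every face is a triangle, so 2E = 3·180 = 540, giving E = 270.
χ = V − E + F = 82 − 270 + 180 = -8.
For a closed orientable surface χ = 2 − 2g, so g = (2 − (-8))/2 = 5.

5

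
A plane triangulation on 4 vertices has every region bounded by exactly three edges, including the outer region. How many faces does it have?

In a plane triangulation 3F = 2E and V − E + F = 2, so F = 2V − 4 = 2·4 − 4 = 4.

4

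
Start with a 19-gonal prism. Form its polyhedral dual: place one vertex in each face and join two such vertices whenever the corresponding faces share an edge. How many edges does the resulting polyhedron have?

57

The base solid has V = 38, E = 57, F = 21.
The dual swaps V and F and preserves E: V′ = F = 21, E′ = E = 57, F′ = V = 38.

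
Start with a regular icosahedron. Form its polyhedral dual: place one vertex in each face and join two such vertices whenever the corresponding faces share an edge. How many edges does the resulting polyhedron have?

30

The base solid has V = 12, E = 30, F = 20.
The dual swaps V and F and preserves E: V′ = F = 20, E′ = E = 30, F′ = V = 12.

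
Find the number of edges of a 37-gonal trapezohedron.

The n-trapezohedron (dual of the n-antiprism) has V = 2·37 + 2 = 76, E = 4·37 = 148, F = 2·37 = 74.

148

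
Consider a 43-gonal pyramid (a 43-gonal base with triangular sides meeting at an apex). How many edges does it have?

86

A pyramid on an n-gon base has one n-gon and n triangles: V = 43 + 1 = 44, E = 2·43 = 86, F = 43 + 1 = 44.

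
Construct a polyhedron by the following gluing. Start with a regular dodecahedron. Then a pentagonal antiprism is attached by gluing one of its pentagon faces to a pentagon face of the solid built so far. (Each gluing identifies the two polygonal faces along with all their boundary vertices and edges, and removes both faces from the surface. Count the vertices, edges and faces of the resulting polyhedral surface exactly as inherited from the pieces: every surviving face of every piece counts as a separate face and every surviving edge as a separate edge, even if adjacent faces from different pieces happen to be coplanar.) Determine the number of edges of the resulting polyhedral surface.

45

A regular dodecahedron: V=20, E=30, F=12.
Attach a pentagonal antiprism (V=10, E=20, F=12) along a 5-gon: merge 5 vertices and 5 edges, delete both glued faces → V=25, E=45, F=22.
Check: V − E + F = 25 − 45 + 22 = 2.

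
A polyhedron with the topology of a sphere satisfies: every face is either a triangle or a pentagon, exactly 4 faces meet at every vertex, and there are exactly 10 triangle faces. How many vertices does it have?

Let x be the number of pentagons; then F = 10 + x.
Edge–face incidences: 2E = 3·10 + 5·x = 30 + 5x.
Every vertex has degree 4, so 4V = 2E.
Euler: V − E + F = 2 ⇒ (2E)/4 − E + (10 + x) = 2.
Multiply by 8: 2·(2E) − 4·(2E) + 8·(10 + x) = 16, i.e. 80 + 8x − 2·(30 + 5x) = 16.
Collecting terms: −2x + 20 = 16, so −2x = −4, so x = 2.
Then 2E = 30 + 5·2 = 40, so E = 20, V = 2E/4 = 10, F = 10 + 2 = 12.

10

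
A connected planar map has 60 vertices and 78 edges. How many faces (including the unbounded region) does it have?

Euler's formula for a connected plane graph: V − E + F = 2, so F = 2 − 60 + 78 = 20.

20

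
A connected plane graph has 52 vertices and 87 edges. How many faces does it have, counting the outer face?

37

Euler's formula for a connected plane graph: V − E + F = 2, so F = 2 − 52 + 87 = 37.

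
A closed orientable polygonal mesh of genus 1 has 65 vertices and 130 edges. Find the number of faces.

For a closed orientable surface of genus 1, χ = 2 − 2·1 = 0.
F = 0 − V + E = 0 − 65 + 130 = 65.

65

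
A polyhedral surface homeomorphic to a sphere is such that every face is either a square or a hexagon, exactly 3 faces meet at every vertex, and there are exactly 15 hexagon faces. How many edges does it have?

Let x be the number of squares; then F = 15 + x.
Edge–face incidences: 2E = 6·15 + 4·x = 90 + 4x.
Every vertex has degree 3, so 3V = 2E.
Euler: V − E + F = 2 ⇒ (2E)/3 − E + (15 + x) = 2.
Multiply by 6: 2·(2E) − 3·(2E) + 6·(15 + x) = 12, i.e. 90 + 6x − (90 + 4x) = 12.
Collecting terms: 2x = 12, so x = 6.
Then 2E = 90 + 4·6 = 114, so E = 57, V = 2E/3 = 38, F = 15 + 6 = 21.

57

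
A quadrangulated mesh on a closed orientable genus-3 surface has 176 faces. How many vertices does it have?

χ = 2 − 2·3 = -4, and every face is a square so 4F = 2E.
E = 4·176/2 = 352. Then V = -4 + E − F = -4 + 352 − 176 = 172.

172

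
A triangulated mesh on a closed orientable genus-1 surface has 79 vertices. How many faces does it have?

χ = 2 − 2·1 = 0, and every face is a triangle so 3F = 2E.
V − E + F = 0 with E = 3F/2 gives 79 − (3/2 − 1)·F = 0, so F = 158 and E = 237.

158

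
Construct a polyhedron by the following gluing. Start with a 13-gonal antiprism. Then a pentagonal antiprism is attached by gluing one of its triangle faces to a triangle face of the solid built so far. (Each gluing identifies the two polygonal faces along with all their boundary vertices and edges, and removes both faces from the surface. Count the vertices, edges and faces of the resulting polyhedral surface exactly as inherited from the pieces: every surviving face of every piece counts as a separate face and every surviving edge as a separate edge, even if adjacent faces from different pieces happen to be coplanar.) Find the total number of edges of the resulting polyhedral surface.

A 13-gonal antiprism: V=26, E=52, F=28.
Attach a pentagonal antiprism (V=10, E=20, F=12) along a 3-gon: merge 3 vertices and 3 edges, delete both glued faces → V=33, E=69, F=38.
Check: V − E + F = 33 − 69 + 38 = 2.

69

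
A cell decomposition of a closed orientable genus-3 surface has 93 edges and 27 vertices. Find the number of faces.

For a closed orientable surface of genus 3, χ = 2 − 2·3 = -4.
F = -4 − V + E = -4 − 27 + 93 = 62.

62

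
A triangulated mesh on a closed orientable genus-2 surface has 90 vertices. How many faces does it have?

184

χ = 2 − 2·2 = -2, and every face is a triangle so 3F = 2E.
V − E + F = -2 with E = 3F/2 gives 90 − (3/2 − 1)·F = -2, so F = 184 and E = 276.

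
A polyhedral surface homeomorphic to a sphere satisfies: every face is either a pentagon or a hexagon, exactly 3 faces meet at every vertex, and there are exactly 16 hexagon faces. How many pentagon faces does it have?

Let x be the number of pentagons; then F = 16 + x.
Edge–face incidences: 2E = 6·16 + 5·x = 96 + 5x.
Every vertex has degree 3, so 3V = 2E.
Euler: V − E + F = 2 ⇒ (2E)/3 − E + (16 + x) = 2.
Multiply by 6: 2·(2E) − 3·(2E) + 6·(16 + x) = 12, i.e. 96 + 6x − (96 + 5x) = 12.
Collecting terms: x = 12.
Then 2E = 96 + 5·12 = 156, so E = 78, V = 2E/3 = 52, F = 16 + 12 = 28.

12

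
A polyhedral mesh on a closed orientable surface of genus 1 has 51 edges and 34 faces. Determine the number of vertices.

For a closed orientable surface of genus 1, χ = 2 − 2·1 = 0.
V = 0 + E − F = 0 + 51 − 34 = 17.

17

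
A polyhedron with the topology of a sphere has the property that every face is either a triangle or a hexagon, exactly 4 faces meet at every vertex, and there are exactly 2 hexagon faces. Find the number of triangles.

Let x be the number of triangles; then F = 2 + x.
Edge–face incidences: 2E = 6·2 + 3·x = 12 + 3x.
Every vertex has degree 4, so 4V = 2E.
Euler: V − E + F = 2 ⇒ (2E)/4 − E + (2 + x) = 2.
Multiply by 8: 2·(2E) − 4·(2E) + 8·(2 + x) = 16, i.e. 16 + 8x − 2·(12 + 3x) = 16.
Collecting terms: 2x − 8 = 16, so 2x = 24, so x = 12.
Then 2E = 12 + 3·12 = 48, so E = 24, V = 2E/4 = 12, F = 2 + 12 = 14.

12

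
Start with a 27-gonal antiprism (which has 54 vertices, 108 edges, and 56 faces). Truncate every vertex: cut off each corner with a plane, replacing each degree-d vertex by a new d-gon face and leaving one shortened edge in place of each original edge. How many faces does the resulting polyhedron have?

Truncation replaces each original edge-end by a new vertex, so V′ = 2E = 216.
Each original edge survives, and each old vertex of degree d contributes d new edges; summing degrees gives Σd = 2E, so E′ = E + 2E = 3E = 324.
Each original face survives and each original vertex becomes one new face: F′ = F + V = 110.

110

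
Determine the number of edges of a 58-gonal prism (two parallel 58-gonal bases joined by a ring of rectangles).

174

A prism on an n-gon has two n-gon bases and n rectangular sides: V = 2·58 = 116, E = 3·58 = 174, F = 58 + 2 = 60.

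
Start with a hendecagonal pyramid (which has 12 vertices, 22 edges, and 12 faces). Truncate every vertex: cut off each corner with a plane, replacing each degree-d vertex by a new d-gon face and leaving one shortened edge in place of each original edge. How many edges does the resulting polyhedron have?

Truncation replaces each original edge-end by a new vertex, so V′ = 2E = 44.
Each original edge survives, and each old vertex of degree d contributes d new edges; summing degrees gives Σd = 2E, so E′ = E + 2E = 3E = 66.
Each original face survives and each original vertex becomes one new face: F′ = F + V = 24.

66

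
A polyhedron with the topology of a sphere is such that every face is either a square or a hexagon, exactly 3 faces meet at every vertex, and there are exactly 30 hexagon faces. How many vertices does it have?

68

Let x be the number of squares; then F = 30 + x.
Edge–face incidences: 2E = 6·30 + 4·x = 180 + 4x.
Every vertex has degree 3, so 3V = 2E.
Euler: V − E + F = 2 ⇒ (2E)/3 − E + (30 + x) = 2.
Multiply by 6: 2·(2E) − 3·(2E) + 6·(30 + x) = 12, i.e. 180 + 6x − (180 + 4x) = 12.
Collecting terms: 2x = 12, so x = 6.
Then 2E = 180 + 4·6 = 204, so E = 102, V = 2E/3 = 68, F = 30 + 6 = 36.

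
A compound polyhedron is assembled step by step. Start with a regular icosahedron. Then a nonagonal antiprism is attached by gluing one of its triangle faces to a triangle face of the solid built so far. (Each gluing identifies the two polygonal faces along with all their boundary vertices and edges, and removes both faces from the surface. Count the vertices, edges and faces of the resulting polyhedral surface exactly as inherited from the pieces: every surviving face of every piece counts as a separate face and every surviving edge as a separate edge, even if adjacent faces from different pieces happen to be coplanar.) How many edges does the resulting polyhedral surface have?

A regular icosahedron: V=12, E=30, F=20.
Attach a nonagonal antiprism (V=18, E=36, F=20) along a 3-gon: merge 3 vertices and 3 edges, delete both glued faces → V=27, E=63, F=38.
Check: V − E + F = 27 − 63 + 38 = 2.

63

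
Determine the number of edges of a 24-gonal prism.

A prism on an n-gon has two n-gon bases and n rectangular sides: V = 2·24 = 48, E = 3·24 = 72, F = 24 + 2 = 26.

72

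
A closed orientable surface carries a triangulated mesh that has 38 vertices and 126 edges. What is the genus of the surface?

Every face is a triangle and each edge borders two faces, so 3F = 2·126, giving F = 84.
χ = V − E + F = 38 − 126 + 84 = -4.
For a closed orientable surface χ = 2 − 2g, so g = (2 − (-4))/2 = 3.

3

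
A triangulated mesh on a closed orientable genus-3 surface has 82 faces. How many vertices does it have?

37

χ = 2 − 2·3 = -4, and every face is a triangle so 3F = 2E.
E = 3·82/2 = 123. Then V = -4 + E − F = -4 + 123 − 82 = 37.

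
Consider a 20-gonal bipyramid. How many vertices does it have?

22

A bipyramid over an n-gon has 2n triangular faces and n + 2 vertices: V = 20 + 2 = 22, E = 3·20 = 60, F = 2·20 = 40.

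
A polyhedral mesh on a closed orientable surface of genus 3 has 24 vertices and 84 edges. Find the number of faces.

For a closed orientable surface of genus 3, χ = 2 − 2·3 = -4.
F = -4 − V + E = -4 − 24 + 84 = 56.

56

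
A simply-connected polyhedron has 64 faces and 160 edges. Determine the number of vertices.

Here V − E + F = 2.
V = 2 + E − F = 2 + 160 − 64 = 98.

98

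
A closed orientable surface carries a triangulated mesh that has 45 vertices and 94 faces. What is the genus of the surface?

2

Every face is a triangle, so 2E = 3·94 = 282, giving E = 141.
χ = V − E + F = 45 − 141 + 94 = -2.
For a closed orientable surface χ = 2 − 2g, so g = (2 − (-2))/2 = 2.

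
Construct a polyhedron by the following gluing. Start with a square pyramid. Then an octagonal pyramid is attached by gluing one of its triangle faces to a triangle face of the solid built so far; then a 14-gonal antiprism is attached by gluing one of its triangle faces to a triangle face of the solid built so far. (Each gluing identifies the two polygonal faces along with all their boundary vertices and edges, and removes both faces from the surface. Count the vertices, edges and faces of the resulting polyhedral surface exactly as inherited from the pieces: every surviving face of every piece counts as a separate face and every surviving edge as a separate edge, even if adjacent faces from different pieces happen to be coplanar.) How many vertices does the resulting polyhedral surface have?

A square pyramid: V=5, E=8, F=5.
Attach an octagonal pyramid (V=9, E=16, F=9) along a 3-gon: merge 3 vertices and 3 edges, delete both glued faces → V=11, E=21, F=12.
Attach a 14-gonal antiprism (V=28, E=56, F=30) along a 3-gon: merge 3 vertices and 3 edges, delete both glued faces → V=36, E=74, F=40.
Check: V − E + F = 36 − 74 + 40 = 2.

36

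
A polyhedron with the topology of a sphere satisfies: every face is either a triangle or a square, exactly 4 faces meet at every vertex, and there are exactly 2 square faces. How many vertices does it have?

8

Let x be the number of triangles; then F = 2 + x.
Edge–face incidences: 2E = 4·2 + 3·x = 8 + 3x.
Every vertex has degree 4, so 4V = 2E.
Euler: V − E + F = 2 ⇒ (2E)/4 − E + (2 + x) = 2.
Multiply by 8: 2·(2E) − 4·(2E) + 8·(2 + x) = 16, i.e. 16 + 8x − 2·(8 + 3x) = 16.
Collecting terms: 2x = 16, so x = 8.
Then 2E = 8 + 3·8 = 32, so E = 16, V = 2E/4 = 8, F = 2 + 8 = 10.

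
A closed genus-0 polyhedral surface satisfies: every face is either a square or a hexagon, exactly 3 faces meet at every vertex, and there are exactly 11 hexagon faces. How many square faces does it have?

6

Let x be the number of squares; then F = 11 + x.
Edge–face incidences: 2E = 6·11 + 4·x = 66 + 4x.
Every vertex has degree 3, so 3V = 2E.
Euler: V − E + F = 2 ⇒ (2E)/3 − E + (11 + x) = 2.
Multiply by 6: 2·(2E) − 3·(2E) + 6·(11 + x) = 12, i.e. 66 + 6x − (66 + 4x) = 12.
Collecting terms: 2x = 12, so x = 6.
Then 2E = 66 + 4·6 = 90, so E = 45, V = 2E/3 = 30, F = 11 + 6 = 17.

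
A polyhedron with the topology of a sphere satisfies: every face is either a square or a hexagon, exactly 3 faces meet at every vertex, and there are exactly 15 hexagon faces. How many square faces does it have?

6

Let x be the number of squares; then F = 15 + x.
Edge–face incidences: 2E = 6·15 + 4·x = 90 + 4x.
Every vertex has degree 3, so 3V = 2E.
Euler: V − E + F = 2 ⇒ (2E)/3 − E + (15 + x) = 2.
Multiply by 6: 2·(2E) − 3·(2E) + 6·(15 + x) = 12, i.e. 90 + 6x − (90 + 4x) = 12.
Collecting terms: 2x = 12, so x = 6.
Then 2E = 90 + 4·6 = 114, so E = 57, V = 2E/3 = 38, F = 15 + 6 = 21.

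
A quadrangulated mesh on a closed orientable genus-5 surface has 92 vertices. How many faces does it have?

100

χ = 2 − 2·5 = -8, and every face is a square so 4F = 2E.
V − E + F = -8 with E = 4F/2 gives 92 − (4/2 − 1)·F = -8, so F = 100 and E = 200.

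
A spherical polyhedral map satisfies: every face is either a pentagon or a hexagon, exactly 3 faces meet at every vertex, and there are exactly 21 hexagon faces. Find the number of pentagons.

Let x be the number of pentagons; then F = 21 + x.
Edge–face incidences: 2E = 6·21 + 5·x = 126 + 5x.
Every vertex has degree 3, so 3V = 2E.
Euler: V − E + F = 2 ⇒ (2E)/3 − E + (21 + x) = 2.
Multiply by 6: 2·(2E) − 3·(2E) + 6·(21 + x) = 12, i.e. 126 + 6x − (126 + 5x) = 12.
Collecting terms: x = 12.
Then 2E = 126 + 5·12 = 186, so E = 93, V = 2E/3 = 62, F = 21 + 12 = 33.

12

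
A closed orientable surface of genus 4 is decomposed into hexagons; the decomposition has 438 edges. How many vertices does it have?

286

χ = 2 − 2·4 = -6, and every face is a hexagon so 6F = 2E.
F = 2E/6 = 146. Then V = -6 + E − F = -6 + 438 − 146 = 286.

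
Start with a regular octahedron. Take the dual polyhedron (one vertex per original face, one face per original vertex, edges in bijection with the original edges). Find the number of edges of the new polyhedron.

12

The base solid has V = 6, E = 12, F = 8.
The dual swaps V and F and preserves E: V′ = F = 8, E′ = E = 12, F′ = V = 6.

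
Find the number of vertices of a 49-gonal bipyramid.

51

A bipyramid over an n-gon has 2n triangular faces and n + 2 vertices: V = 49 + 2 = 51, E = 3·49 = 147, F = 2·49 = 98.
Check: V − E + F = 51 − 147 + 98 = 2.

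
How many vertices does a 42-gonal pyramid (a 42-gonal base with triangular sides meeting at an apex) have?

A pyramid on an n-gon base has one n-gon and n triangles: V = 42 + 1 = 43, E = 2·42 = 84, F = 42 + 1 = 43.
Check: V − E + F = 43 − 84 + 43 = 2.

43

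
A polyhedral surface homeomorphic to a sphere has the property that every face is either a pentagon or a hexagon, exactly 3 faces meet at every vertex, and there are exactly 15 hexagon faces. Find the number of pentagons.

12

Let x be the number of pentagons; then F = 15 + x.
Edge–face incidences: 2E = 6·15 + 5·x = 90 + 5x.
Every vertex has degree 3, so 3V = 2E.
Euler: V − E + F = 2 ⇒ (2E)/3 − E + (15 + x) = 2.
Multiply by 6: 2·(2E) − 3·(2E) + 6·(15 + x) = 12, i.e. 90 + 6x − (90 + 5x) = 12.
Collecting terms: x = 12.
Then 2E = 90 + 5·12 = 150, so E = 75, V = 2E/3 = 50, F = 15 + 12 = 27.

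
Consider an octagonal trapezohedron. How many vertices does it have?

The n-trapezohedron (dual of the n-antiprism) has V = 2·8 + 2 = 18, E = 4·8 = 32, F = 2·8 = 16.

18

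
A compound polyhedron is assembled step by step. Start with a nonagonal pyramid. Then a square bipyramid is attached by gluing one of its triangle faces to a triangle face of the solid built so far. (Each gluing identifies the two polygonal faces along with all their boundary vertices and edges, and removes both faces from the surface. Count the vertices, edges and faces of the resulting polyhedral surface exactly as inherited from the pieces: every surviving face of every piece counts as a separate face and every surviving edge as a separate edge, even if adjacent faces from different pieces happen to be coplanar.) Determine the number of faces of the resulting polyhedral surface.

A nonagonal pyramid: V=10, E=18, F=10.
Attach a square bipyramid (V=6, E=12, F=8) along a 3-gon: merge 3 vertices and 3 edges, delete both glued faces → V=13, E=27, F=16.
Check: V − E + F = 13 − 27 + 16 = 2.

16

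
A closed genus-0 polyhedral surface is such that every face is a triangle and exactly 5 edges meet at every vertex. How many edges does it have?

Each face has 3 edges and each edge borders two faces, so 2E = 3F.
Each vertex has degree 5, so 5V = 2E and hence V = 3F/5.
Euler: V − E + F = 2 ⇒ (3F/5) − (3F/2) + F = 2.
Multiply by 10: (6 − 15 + 10)F = 20, i.e. 1F = 20.
So F = 20, E = 3·20/2 = 30, V = 3·20/5 = 12.

30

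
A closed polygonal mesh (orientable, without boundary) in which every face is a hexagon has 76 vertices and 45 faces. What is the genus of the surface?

8

Every face is a hexagon, so 2E = 6·45 = 270, giving E = 135.
χ = V − E + F = 76 − 135 + 45 = -14.
For a closed orientable surface χ = 2 − 2g, so g = (2 − (-14))/2 = 8.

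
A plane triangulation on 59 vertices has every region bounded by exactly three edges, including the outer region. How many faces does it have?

114

In a plane triangulation 3F = 2E and V − E + F = 2, so F = 2V − 4 = 2·59 − 4 = 114.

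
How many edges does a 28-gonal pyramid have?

A pyramid on an n-gon base has one n-gon and n triangles: V = 28 + 1 = 29, E = 2·28 = 56, F = 28 + 1 = 29.

56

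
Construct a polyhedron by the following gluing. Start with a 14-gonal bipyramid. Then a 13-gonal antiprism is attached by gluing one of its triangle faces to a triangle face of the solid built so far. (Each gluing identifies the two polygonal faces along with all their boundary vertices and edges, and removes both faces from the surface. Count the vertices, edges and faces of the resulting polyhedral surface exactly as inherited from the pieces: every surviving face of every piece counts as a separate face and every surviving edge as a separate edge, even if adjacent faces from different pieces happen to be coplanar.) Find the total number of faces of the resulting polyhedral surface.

A 14-gonal bipyramid: V=16, E=42, F=28.
Attach a 13-gonal antiprism (V=26, E=52, F=28) along a 3-gon: merge 3 vertices and 3 edges, delete both glued faces → V=39, E=91, F=54.
Check: V − E + F = 39 − 91 + 54 = 2.

54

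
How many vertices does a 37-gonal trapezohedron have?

76

The n-trapezohedron (dual of the n-antiprism) has V = 2·37 + 2 = 76, E = 4·37 = 148, F = 2·37 = 74.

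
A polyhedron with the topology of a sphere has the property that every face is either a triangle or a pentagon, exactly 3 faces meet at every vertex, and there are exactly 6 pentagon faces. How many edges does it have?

Let x be the number of triangles; then F = 6 + x.
Edge–face incidences: 2E = 5·6 + 3·x = 30 + 3x.
Every vertex has degree 3, so 3V = 2E.
Euler: V − E + F = 2 ⇒ (2E)/3 − E + (6 + x) = 2.
Multiply by 6: 2·(2E) − 3·(2E) + 6·(6 + x) = 12, i.e. 36 + 6x − (30 + 3x) = 12.
Collecting terms: 3x + 6 = 12, so 3x = 6, so x = 2.
Then 2E = 30 + 3·2 = 36, so E = 18, V = 2E/3 = 12, F = 6 + 2 = 8.

18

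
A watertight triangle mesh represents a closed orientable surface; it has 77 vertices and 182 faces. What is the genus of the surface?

Every face is a triangle, so 2E = 3·182 = 546, giving E = 273.
χ = V − E + F = 77 − 273 + 182 = -14.
For a closed orientable surface χ = 2 − 2g, so g = (2 − (-14))/2 = 8.

8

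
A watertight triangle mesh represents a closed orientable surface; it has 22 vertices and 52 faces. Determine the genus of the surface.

Every face is a triangle, so 2E = 3·52 = 156, giving E = 78.
χ = V − E + F = 22 − 78 + 52 = -4.
For a closed orientable surface χ = 2 − 2g, so g = (2 − (-4))/2 = 3.

3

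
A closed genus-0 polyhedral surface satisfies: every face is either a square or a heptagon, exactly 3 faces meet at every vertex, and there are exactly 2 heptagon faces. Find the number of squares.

Let x be the number of squares; then F = 2 + x.
Edge–face incidences: 2E = 7·2 + 4·x = 14 + 4x.
Every vertex has degree 3, so 3V = 2E.
Euler: V − E + F = 2 ⇒ (2E)/3 − E + (2 + x) = 2.
Multiply by 6: 2·(2E) − 3·(2E) + 6·(2 + x) = 12, i.e. 12 + 6x − (14 + 4x) = 12.
Collecting terms: 2x − 2 = 12, so 2x = 14, so x = 7.
Then 2E = 14 + 4·7 = 42, so E = 21, V = 2E/3 = 14, F = 2 + 7 = 9.

7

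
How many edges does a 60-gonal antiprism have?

240

An antiprism on an n-gon has two n-gon caps and 2n triangles: V = 2·60 = 120, E = 4·60 = 240, F = 2·60 + 2 = 122.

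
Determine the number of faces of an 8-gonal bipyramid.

A bipyramid over an n-gon has 2n triangular faces and n + 2 vertices: V = 8 + 2 = 10, E = 3·8 = 24, F = 2·8 = 16.

16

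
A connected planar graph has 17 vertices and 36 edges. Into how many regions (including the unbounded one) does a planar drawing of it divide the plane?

Euler's formula for a connected plane graph: V − E + F = 2, so F = 2 − 17 + 36 = 21.

21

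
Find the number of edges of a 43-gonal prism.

A prism on an n-gon has two n-gon bases and n rectangular sides: V = 2·43 = 86, E = 3·43 = 129, F = 43 + 2 = 45.

129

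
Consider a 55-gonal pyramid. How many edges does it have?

A pyramid on an n-gon base has one n-gon and n triangles: V = 55 + 1 = 56, E = 2·55 = 110, F = 55 + 1 = 56.

110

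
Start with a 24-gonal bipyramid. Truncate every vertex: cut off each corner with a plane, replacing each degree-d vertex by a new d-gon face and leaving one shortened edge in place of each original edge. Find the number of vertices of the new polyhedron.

144

The base solid has V = 26, E = 72, F = 48.
Truncation replaces each original edge-end by a new vertex, so V′ = 2E = 144.
Each original edge survives, and each old vertex of degree d contributes d new edges; summing degrees gives Σd = 2E, so E′ = E + 2E = 3E = 216.
Each original face survives and each original vertex becomes one new face: F′ = F + V = 74.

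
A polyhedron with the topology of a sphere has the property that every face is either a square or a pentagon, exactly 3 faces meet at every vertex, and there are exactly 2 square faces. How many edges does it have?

Let x be the number of pentagons; then F = 2 + x.
Edge–face incidences: 2E = 4·2 + 5·x = 8 + 5x.
Every vertex has degree 3, so 3V = 2E.
Euler: V − E + F = 2 ⇒ (2E)/3 − E + (2 + x) = 2.
Multiply by 6: 2·(2E) − 3·(2E) + 6·(2 + x) = 12, i.e. 12 + 6x − (8 + 5x) = 12.
Collecting terms: x + 4 = 12, so x = 8.
Then 2E = 8 + 5·8 = 48, so E = 24, V = 2E/3 = 16, F = 2 + 8 = 10.

24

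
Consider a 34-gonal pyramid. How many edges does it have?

68

A pyramid on an n-gon base has one n-gon and n triangles: V = 34 + 1 = 35, E = 2·34 = 68, F = 34 + 1 = 35.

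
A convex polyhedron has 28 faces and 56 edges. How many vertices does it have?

30

Here V − E + F = 2.
V = 2 + E − F = 2 + 56 − 28 = 30.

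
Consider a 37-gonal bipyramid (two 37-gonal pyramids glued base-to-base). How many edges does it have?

111

A bipyramid over an n-gon has 2n triangular faces and n + 2 vertices: V = 37 + 2 = 39, E = 3·37 = 111, F = 2·37 = 74.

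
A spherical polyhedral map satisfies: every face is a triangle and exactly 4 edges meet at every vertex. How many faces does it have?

8

Each face has 3 edges and each edge borders two faces, so 2E = 3F.
Each vertex has degree 4, so 4V = 2E and hence V = 3F/4.
Euler: V − E + F = 2 ⇒ (3F/4) − (3F/2) + F = 2.
Multiply by 8: (6 − 12 + 8)F = 16, i.e. 2F = 16.
So F = 8, E = 3·8/2 = 12, V = 3·8/4 = 6.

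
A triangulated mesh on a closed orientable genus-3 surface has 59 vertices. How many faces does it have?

126

χ = 2 − 2·3 = -4, and every face is a triangle so 3F = 2E.
V − E + F = -4 with E = 3F/2 gives 59 − (3/2 − 1)·F = -4, so F = 126 and E = 189.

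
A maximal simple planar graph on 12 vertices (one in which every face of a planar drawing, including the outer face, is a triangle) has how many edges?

30

In a plane triangulation 3F = 2E and V − E + F = 2, so E = 3V − 6 = 3·12 − 6 = 30.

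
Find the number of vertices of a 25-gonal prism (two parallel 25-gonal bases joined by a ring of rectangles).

A prism on an n-gon has two n-gon bases and n rectangular sides: V = 2·25 = 50, E = 3·25 = 75, F = 25 + 2 = 27.

50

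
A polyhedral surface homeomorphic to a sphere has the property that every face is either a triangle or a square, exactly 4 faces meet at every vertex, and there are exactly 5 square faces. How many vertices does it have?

Let x be the number of triangles; then F = 5 + x.
Edge–face incidences: 2E = 4·5 + 3·x = 20 + 3x.
Every vertex has degree 4, so 4V = 2E.
Euler: V − E + F = 2 ⇒ (2E)/4 − E + (5 + x) = 2.
Multiply by 8: 2·(2E) − 4·(2E) + 8·(5 + x) = 16, i.e. 40 + 8x − 2·(20 + 3x) = 16.
Collecting terms: 2x = 16, so x = 8.
Then 2E = 20 + 3·8 = 44, so E = 22, V = 2E/4 = 11, F = 5 + 8 = 13.

11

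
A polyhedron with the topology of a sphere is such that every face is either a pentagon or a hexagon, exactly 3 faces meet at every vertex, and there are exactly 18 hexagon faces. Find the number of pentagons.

12

Let x be the number of pentagons; then F = 18 + x.
Edge–face incidences: 2E = 6·18 + 5·x = 108 + 5x.
Every vertex has degree 3, so 3V = 2E.
Euler: V − E + F = 2 ⇒ (2E)/3 − E + (18 + x) = 2.
Multiply by 6: 2·(2E) − 3·(2E) + 6·(18 + x) = 12, i.e. 108 + 6x − (108 + 5x) = 12.
Collecting terms: x = 12.
Then 2E = 108 + 5·12 = 168, so E = 84, V = 2E/3 = 56, F = 18 + 12 = 30.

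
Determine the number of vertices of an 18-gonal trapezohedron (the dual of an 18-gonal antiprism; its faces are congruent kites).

38

The n-trapezohedron (dual of the n-antiprism) has V = 2·18 + 2 = 38, E = 4·18 = 72, F = 2·18 = 36.
Check: V − E + F = 38 − 72 + 36 = 2.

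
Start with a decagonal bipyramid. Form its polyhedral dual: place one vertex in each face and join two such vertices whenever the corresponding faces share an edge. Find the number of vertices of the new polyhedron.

The base solid has V = 12, E = 30, F = 20.
The dual swaps V and F and preserves E: V′ = F = 20, E′ = E = 30, F′ = V = 12.

20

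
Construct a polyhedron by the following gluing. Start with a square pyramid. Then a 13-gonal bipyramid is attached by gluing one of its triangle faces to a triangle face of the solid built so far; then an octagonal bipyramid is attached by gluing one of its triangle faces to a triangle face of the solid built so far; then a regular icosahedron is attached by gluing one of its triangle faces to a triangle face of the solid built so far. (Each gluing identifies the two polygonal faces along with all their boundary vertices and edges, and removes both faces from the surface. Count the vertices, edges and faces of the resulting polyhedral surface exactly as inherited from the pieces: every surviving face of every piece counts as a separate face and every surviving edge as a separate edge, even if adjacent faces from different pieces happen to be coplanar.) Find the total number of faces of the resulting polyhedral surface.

61

A square pyramid: V=5, E=8, F=5.
Attach a 13-gonal bipyramid (V=15, E=39, F=26) along a 3-gon: merge 3 vertices and 3 edges, delete both glued faces → V=17, E=44, F=29.
Attach an octagonal bipyramid (V=10, E=24, F=16) along a 3-gon: merge 3 vertices and 3 edges, delete both glued faces → V=24, E=65, F=43.
Attach a regular icosahedron (V=12, E=30, F=20) along a 3-gon: merge 3 vertices and 3 edges, delete both glued faces → V=33, E=92, F=61.
Check: V − E + F = 33 − 92 + 61 = 2.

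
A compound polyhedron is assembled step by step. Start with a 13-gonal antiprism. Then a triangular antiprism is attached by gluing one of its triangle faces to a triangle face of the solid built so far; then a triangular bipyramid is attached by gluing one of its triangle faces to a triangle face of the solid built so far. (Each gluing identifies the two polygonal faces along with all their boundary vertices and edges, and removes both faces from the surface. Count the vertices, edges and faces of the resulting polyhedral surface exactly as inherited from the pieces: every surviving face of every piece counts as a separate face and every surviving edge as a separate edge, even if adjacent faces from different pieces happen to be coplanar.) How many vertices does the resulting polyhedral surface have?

A 13-gonal antiprism: V=26, E=52, F=28.
Attach a triangular antiprism (V=6, E=12, F=8) along a 3-gon: merge 3 vertices and 3 edges, delete both glued faces → V=29, E=61, F=34.
Attach a triangular bipyramid (V=5, E=9, F=6) along a 3-gon: merge 3 vertices and 3 edges, delete both glued faces → V=31, E=67, F=38.
Check: V − E + F = 31 − 67 + 38 = 2.

31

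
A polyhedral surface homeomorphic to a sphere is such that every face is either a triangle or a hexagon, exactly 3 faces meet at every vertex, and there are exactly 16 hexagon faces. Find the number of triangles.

4

Let x be the number of triangles; then F = 16 + x.
Edge–face incidences: 2E = 6·16 + 3·x = 96 + 3x.
Every vertex has degree 3, so 3V = 2E.
Euler: V − E + F = 2 ⇒ (2E)/3 − E + (16 + x) = 2.
Multiply by 6: 2·(2E) − 3·(2E) + 6·(16 + x) = 12, i.e. 96 + 6x − (96 + 3x) = 12.
Collecting terms: 3x = 12, so x = 4.
Then 2E = 96 + 3·4 = 108, so E = 54, V = 2E/3 = 36, F = 16 + 4 = 20.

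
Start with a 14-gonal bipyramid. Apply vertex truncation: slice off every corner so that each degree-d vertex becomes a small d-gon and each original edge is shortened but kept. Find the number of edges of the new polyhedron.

126

The base solid has V = 16, E = 42, F = 28.
Truncation replaces each original edge-end by a new vertex, so V′ = 2E = 84.
Each original edge survives, and each old vertex of degree d contributes d new edges; summing degrees gives Σd = 2E, so E′ = E + 2E = 3E = 126.
Each original face survives and each original vertex becomes one new face: F′ = F + V = 44.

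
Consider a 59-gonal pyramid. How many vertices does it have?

A pyramid on an n-gon base has one n-gon and n triangles: V = 59 + 1 = 60, E = 2·59 = 118, F = 59 + 1 = 60.

60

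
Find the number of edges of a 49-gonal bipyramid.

A bipyramid over an n-gon has 2n triangular faces and n + 2 vertices: V = 49 + 2 = 51, E = 3·49 = 147, F = 2·49 = 98.

147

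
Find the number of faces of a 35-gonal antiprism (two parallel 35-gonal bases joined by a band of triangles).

72

An antiprism on an n-gon has two n-gon caps and 2n triangles: V = 2·35 = 70, E = 4·35 = 140, F = 2·35 + 2 = 72.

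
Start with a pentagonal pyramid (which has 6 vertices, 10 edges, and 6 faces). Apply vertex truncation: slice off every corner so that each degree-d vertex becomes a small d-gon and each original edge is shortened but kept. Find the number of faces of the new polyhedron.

12

Truncation replaces each original edge-end by a new vertex, so V′ = 2E = 20.
Each original edge survives, and each old vertex of degree d contributes d new edges; summing degrees gives Σd = 2E, so E′ = E + 2E = 3E = 30.
Each original face survives and each original vertex becomes one new face: F′ = F + V = 12.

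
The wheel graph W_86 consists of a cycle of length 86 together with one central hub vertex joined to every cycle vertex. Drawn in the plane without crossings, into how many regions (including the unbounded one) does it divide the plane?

W_86 has V = 86 + 1 = 87 vertices and E = 2·86 = 172 edges.
By Euler's formula F = 2 − V + E = 2 − 87 + 172 = 87.

87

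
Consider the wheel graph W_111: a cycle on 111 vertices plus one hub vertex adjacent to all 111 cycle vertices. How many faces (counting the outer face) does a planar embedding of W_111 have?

W_111 has V = 111 + 1 = 112 vertices and E = 2·111 = 222 edges.
By Euler's formula F = 2 − V + E = 2 − 112 + 222 = 112.

112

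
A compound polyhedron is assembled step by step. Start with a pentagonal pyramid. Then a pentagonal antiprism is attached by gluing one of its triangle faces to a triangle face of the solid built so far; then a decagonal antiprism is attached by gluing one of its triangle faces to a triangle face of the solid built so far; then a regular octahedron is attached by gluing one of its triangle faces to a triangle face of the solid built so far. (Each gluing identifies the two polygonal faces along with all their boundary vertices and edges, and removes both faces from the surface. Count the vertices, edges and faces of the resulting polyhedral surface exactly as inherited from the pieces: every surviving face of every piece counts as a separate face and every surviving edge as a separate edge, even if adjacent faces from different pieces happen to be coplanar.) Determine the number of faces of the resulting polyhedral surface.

A pentagonal pyramid: V=6, E=10, F=6.
Attach a pentagonal antiprism (V=10, E=20, F=12) along a 3-gon: merge 3 vertices and 3 edges, delete both glued faces → V=13, E=27, F=16.
Attach a decagonal antiprism (V=20, E=40, F=22) along a 3-gon: merge 3 vertices and 3 edges, delete both glued faces → V=30, E=64, F=36.
Attach a regular octahedron (V=6, E=12, F=8) along a 3-gon: merge 3 vertices and 3 edges, delete both glued faces → V=33, E=73, F=42.
Check: V − E + F = 33 − 73 + 42 = 2.

42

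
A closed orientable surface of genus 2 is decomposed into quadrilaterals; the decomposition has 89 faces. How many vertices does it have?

χ = 2 − 2·2 = -2, and every face is a square so 4F = 2E.
E = 4·89/2 = 178. Then V = -2 + E − F = -2 + 178 − 89 = 87.

87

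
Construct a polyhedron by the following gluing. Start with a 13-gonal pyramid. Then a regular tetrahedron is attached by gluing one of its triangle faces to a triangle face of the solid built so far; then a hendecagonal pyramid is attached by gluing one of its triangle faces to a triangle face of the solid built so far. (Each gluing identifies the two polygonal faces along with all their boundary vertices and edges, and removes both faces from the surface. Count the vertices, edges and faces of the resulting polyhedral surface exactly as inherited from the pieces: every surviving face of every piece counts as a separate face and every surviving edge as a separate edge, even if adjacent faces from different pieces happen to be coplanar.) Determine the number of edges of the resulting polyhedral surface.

A 13-gonal pyramid: V=14, E=26, F=14.
Attach a regular tetrahedron (V=4, E=6, F=4) along a 3-gon: merge 3 vertices and 3 edges, delete both glued faces → V=15, E=29, F=16.
Attach a hendecagonal pyramid (V=12, E=22, F=12) along a 3-gon: merge 3 vertices and 3 edges, delete both glued faces → V=24, E=48, F=26.
Check: V − E + F = 24 − 48 + 26 = 2.

48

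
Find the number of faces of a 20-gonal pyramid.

A pyramid on an n-gon base has one n-gon and n triangles: V = 20 + 1 = 21, E = 2·20 = 40, F = 20 + 1 = 21.

21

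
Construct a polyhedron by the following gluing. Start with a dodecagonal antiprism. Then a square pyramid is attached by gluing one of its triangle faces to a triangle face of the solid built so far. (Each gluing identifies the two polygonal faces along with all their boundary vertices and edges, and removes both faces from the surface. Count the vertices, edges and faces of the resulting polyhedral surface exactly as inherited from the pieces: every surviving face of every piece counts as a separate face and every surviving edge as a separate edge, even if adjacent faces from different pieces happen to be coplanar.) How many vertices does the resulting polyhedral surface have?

26

A dodecagonal antiprism: V=24, E=48, F=26.
Attach a square pyramid (V=5, E=8, F=5) along a 3-gon: merge 3 vertices and 3 edges, delete both glued faces → V=26, E=53, F=29.
Check: V − E + F = 26 − 53 + 29 = 2.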